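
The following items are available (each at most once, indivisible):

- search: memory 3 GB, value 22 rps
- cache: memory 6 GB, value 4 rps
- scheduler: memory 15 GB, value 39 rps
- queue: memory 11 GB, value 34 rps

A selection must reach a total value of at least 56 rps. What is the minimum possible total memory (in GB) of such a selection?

14

Subsets with value ≥ 56, sorted by total memory:
- search+queue: memory 14, value 56
- search+scheduler: memory 18, value 61
- search+cache+queue: memory 20, value 60
Minimum memory: 14 GB.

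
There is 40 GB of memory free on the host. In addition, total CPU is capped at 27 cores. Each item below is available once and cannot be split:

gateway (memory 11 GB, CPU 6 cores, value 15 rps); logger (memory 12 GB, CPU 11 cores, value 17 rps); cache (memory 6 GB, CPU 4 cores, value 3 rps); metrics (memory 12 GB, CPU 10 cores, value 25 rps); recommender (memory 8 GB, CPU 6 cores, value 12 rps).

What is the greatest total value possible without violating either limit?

57 rps

Feasible sets respecting both limits:
- gateway+logger+metrics: memory 35, CPU 27, value 57
- gateway+cache+metrics+recommender: memory 37, CPU 26, value 55
- logger+metrics+recommender: memory 32, CPU 27, value 54
- gateway+metrics+recommender: memory 31, CPU 22, value 52
Best: 57 rps.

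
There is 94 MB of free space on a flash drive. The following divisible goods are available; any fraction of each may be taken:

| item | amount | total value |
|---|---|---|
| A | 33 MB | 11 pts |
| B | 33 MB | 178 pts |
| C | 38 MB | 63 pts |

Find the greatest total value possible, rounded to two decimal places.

Take in order of value per unit:
- B (178/33 per unit): all 33 → value 178, running total 178.00
- C (63/38 per unit): all 38 → value 63, running total 241.00
- A (11/33 per unit): 23 of 33 → value 23×11/33 = 7.6667, running total 248.67
Total 248.67.

248.67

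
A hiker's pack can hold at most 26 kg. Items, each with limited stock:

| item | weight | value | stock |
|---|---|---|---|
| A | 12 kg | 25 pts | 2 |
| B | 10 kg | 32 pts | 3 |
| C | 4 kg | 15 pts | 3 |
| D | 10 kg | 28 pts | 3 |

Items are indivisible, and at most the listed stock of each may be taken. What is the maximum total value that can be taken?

79 pts

Best selections within weight 26 and stock limits:
- 2×B + 1×C: weight 24, value 79
- 1×B + 3×C: weight 22, value 77
- 1×B + 1×C + 1×D: weight 24, value 75
- 3×C + 1×D: weight 22, value 73
Best: 79 pts.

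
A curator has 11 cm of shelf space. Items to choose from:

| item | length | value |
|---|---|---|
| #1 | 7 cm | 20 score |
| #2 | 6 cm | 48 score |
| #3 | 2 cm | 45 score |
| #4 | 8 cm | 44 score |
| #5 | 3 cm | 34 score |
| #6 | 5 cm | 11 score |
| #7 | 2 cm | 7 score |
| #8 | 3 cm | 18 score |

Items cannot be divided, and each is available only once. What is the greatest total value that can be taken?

127 score

Check high-value combinations within 11 cm:
- #2+#3+#5: length 6+2+3=11, value 48+45+34=127
- #2+#3+#8: length 6+2+3=11, value 48+45+18=111
- #3+#5+#7+#8: length 2+3+2+3=10, value 45+34+7+18=104
- #2+#3+#7: length 6+2+2=10, value 48+45+7=100
- #3+#5+#8: length 2+3+3=8, value 45+34+18=97
Best: 127 score.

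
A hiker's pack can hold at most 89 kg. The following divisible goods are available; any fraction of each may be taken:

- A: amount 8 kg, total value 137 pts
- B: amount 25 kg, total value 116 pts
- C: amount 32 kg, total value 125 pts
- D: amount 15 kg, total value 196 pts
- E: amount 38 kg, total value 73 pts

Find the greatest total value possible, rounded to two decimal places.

591.29

Take in order of value per unit:
- A (137/8 per unit): all 8 → value 137, running total 137.00
- D (196/15 per unit): all 15 → value 196, running total 333.00
- B (116/25 per unit): all 25 → value 116, running total 449.00
- C (125/32 per unit): all 32 → value 125, running total 574.00
- E (73/38 per unit): 9 of 38 → value 9×73/38 = 17.2895, running total 591.29
Total 591.29.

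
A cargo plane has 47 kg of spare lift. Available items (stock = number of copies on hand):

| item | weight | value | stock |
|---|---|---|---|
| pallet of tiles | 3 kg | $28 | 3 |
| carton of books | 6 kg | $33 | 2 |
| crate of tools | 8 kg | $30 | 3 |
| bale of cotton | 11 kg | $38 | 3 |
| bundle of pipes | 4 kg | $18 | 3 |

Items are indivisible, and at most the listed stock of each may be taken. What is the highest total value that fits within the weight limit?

$246

Top feasible selections:
- 3×pallet of tiles + 2×carton of books + 2×crate of tools + 2×bundle of pipes: weight 45, value 246
- 3×pallet of tiles + 2×carton of books + 2×bale of cotton + 1×bundle of pipes: weight 47, value 244
Best: $246.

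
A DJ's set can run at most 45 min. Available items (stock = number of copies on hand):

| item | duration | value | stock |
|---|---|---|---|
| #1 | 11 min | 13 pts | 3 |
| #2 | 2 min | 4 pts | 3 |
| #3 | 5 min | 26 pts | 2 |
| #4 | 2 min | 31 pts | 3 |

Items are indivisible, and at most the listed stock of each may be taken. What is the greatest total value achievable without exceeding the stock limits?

183 pts

Best selections within duration 45 and stock limits:
- 2×#1 + 3×#2 + 2×#3 + 3×#4: duration 44, value 183
- 2×#1 + 2×#2 + 2×#3 + 3×#4: duration 42, value 179
Best: 183 pts.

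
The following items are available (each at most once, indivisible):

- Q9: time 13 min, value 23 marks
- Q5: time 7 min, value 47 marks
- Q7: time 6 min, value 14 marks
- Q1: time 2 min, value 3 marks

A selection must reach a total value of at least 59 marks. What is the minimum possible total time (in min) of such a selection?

13

Subsets with value ≥ 59, sorted by total time:
- Q5+Q7: time 13, value 61
- Q5+Q7+Q1: time 15, value 64
Minimum time: 13 min.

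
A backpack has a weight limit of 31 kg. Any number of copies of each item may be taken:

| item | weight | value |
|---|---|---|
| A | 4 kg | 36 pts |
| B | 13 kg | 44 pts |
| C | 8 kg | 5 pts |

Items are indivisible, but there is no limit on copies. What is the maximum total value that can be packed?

Best value-per-unit is A at 36/4, and filling with it alone uses weight 7×4=28. No mix of the others beats 7×36 = 252.

252 pts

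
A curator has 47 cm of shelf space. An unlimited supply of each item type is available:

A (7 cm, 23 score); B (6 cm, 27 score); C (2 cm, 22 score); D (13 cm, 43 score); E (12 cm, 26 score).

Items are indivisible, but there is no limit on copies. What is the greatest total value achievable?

506 score

Best value-per-unit is C at 22/2, and filling with it alone uses length 23×2=46. No mix of the others beats 23×22 = 506.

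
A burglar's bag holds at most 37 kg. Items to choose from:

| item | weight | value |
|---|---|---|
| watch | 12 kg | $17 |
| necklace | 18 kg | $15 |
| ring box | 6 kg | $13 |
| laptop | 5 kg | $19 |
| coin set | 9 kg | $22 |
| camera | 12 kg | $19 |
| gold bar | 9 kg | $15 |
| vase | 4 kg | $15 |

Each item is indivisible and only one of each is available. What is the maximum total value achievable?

This is a 0/1 knapsack; check combinations near the capacity.
- ring box+laptop+coin set+camera+vase: weight 6+5+9+12+4=36, value 13+19+22+19+15=88
- watch+ring box+laptop+coin set+vase: weight 12+6+5+9+4=36, value 17+13+19+22+15=86
- ring box+laptop+coin set+gold bar+vase: weight 6+5+9+9+4=33, value 13+19+22+15+15=84
- ring box+laptop+camera+gold bar+vase: weight 6+5+12+9+4=36, value 13+19+19+15+15=81
Best: $88.

$88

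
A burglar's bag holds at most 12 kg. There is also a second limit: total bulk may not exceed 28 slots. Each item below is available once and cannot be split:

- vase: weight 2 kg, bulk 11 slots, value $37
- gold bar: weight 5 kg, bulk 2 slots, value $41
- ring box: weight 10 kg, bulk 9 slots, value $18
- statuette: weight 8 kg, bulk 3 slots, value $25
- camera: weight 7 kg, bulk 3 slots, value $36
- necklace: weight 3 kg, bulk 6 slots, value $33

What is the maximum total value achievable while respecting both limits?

$111

Feasible sets respecting both limits:
- vase+gold bar+necklace: weight 10, bulk 19, value 111
- vase+camera+necklace: weight 12, bulk 20, value 106
- vase+gold bar: weight 7, bulk 13, value 78
Best: $111.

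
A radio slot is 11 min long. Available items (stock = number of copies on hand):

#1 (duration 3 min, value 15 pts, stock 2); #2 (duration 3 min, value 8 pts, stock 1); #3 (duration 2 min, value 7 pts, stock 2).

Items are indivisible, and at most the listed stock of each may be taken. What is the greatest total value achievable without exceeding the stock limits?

Top feasible selections:
- 2×#1 + 1×#2 + 1×#3: duration 11, value 45
- 2×#1 + 2×#3: duration 10, value 44
- 2×#1 + 1×#2: duration 9, value 38
- 2×#1 + 1×#3: duration 8, value 37
Best: 45 pts.

45 pts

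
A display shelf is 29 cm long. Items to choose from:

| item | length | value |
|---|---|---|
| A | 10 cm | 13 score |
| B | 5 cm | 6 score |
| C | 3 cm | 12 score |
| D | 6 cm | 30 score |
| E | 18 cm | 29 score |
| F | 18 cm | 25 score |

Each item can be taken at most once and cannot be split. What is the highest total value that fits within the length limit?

71 score

Check high-value combinations within 29 cm:
- C+D+E: length 3+6+18=27, value 12+30+29=71
- C+D+F: length 3+6+18=27, value 12+30+25=67
- B+D+E: length 5+6+18=29, value 6+30+29=65
- A+B+C+D: length 10+5+3+6=24, value 13+6+12+30=61
- B+D+F: length 5+6+18=29, value 6+30+25=61
Best: 71 score.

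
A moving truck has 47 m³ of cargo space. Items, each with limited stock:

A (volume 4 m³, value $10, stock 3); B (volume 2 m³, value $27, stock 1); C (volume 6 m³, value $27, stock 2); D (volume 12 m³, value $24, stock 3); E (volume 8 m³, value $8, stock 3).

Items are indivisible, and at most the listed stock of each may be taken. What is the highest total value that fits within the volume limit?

$149

Best selections within volume 47 and stock limits:
- 2×A + 1×B + 2×C + 2×D: volume 46, value 149
- 3×A + 1×B + 2×C + 1×D + 1×E: volume 46, value 143
- 1×A + 1×B + 2×C + 2×D: volume 42, value 139
- 1×B + 2×C + 2×D + 1×E: volume 46, value 137
Best: $149.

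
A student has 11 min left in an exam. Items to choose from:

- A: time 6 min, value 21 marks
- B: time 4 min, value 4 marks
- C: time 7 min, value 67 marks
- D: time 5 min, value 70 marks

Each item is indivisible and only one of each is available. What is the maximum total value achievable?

Check high-value combinations within 11 min:
- A+D: time 6+5=11, value 21+70=91
- B+D: time 4+5=9, value 4+70=74
- B+C: time 4+7=11, value 4+67=71
- D: time 5, value 70
Best: 91 marks.

91 marks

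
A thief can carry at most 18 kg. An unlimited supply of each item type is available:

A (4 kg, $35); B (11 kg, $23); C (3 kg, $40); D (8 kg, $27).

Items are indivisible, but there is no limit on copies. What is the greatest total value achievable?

$240

Best value-per-unit is C at 40/3, and filling with it alone uses weight 6×3=18. No mix of the others beats 6×40 = 240.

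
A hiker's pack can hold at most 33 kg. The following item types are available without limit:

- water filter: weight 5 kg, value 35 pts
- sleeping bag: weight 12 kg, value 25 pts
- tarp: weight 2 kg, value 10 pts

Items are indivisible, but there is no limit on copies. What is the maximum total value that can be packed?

220 pts

Best value-per-unit is water filter at 35/5; filling with it alone gives 6×35 = 210.
Optimal mix: 6×water filter + 1×tarp → weight 32, value 220.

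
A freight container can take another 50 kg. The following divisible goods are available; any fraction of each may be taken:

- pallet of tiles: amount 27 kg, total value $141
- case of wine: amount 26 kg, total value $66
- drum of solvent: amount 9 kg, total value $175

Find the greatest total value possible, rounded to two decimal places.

Take in order of value per unit:
- drum of solvent (175/9 per unit): all 9 → value 175, running total 175.00
- pallet of tiles (141/27 per unit): all 27 → value 141, running total 316.00
- case of wine (66/26 per unit): 14 of 26 → value 14×66/26 = 35.5385, running total 351.54
Total 351.54.

351.54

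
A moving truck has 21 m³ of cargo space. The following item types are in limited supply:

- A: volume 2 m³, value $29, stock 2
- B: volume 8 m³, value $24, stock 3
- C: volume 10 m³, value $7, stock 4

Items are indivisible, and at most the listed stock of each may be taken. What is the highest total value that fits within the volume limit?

$106

Top feasible selections:
- 2×A + 2×B: volume 20, value 106
- 2×A + 1×B: volume 12, value 82
- 1×A + 2×B: volume 18, value 77
Best: $106.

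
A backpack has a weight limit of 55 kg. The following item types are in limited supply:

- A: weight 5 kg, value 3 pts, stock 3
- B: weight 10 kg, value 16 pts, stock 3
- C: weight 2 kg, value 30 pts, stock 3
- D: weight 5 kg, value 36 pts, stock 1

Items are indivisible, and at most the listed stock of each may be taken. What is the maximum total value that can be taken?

180 pts

Best selections within weight 55 and stock limits:
- 2×A + 3×B + 3×C + 1×D: weight 51, value 180
- 1×A + 3×B + 3×C + 1×D: weight 46, value 177
Best: 180 pts.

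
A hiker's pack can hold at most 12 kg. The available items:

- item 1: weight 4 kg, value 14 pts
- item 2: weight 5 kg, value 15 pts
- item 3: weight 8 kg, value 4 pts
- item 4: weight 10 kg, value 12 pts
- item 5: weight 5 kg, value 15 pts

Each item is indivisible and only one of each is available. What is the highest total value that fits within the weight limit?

Check high-value combinations within 12 kg:
- item 2+item 5: weight 5+5=10, value 15+15=30
- item 1+item 2: weight 4+5=9, value 14+15=29
- item 1+item 5: weight 4+5=9, value 14+15=29
Best: 30 pts.

30 pts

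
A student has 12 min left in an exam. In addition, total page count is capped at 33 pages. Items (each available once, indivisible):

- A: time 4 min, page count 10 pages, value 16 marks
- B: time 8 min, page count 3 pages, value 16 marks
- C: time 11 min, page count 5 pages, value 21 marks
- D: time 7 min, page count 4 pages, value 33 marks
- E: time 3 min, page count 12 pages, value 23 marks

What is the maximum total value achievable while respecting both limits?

56 marks

Feasible sets respecting both limits:
- D+E: time 10, page count 16, value 56
- A+D: time 11, page count 14, value 49
- A+E: time 7, page count 22, value 39
- B+E: time 11, page count 15, value 39
Best: 56 marks.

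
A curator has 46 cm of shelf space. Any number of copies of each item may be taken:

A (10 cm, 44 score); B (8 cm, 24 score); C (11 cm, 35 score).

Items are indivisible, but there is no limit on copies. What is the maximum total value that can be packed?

180 score

Best value-per-unit is A at 44/10; filling with it alone gives 4×44 = 176.
Optimal mix: 3×A + 2×B → length 46, value 180.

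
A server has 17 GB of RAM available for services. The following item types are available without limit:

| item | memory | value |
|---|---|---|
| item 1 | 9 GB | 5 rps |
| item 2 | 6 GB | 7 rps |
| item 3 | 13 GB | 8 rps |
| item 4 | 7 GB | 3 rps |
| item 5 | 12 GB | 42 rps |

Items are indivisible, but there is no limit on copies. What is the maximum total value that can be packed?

Best value-per-unit is item 5 at 42/12, and filling with it alone uses memory 1×12=12. No mix of the others beats 1×42 = 42.

42 rps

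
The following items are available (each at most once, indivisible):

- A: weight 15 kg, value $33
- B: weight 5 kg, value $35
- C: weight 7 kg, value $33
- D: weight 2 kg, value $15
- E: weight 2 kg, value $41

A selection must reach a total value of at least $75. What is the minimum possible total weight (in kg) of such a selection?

7

Subsets with value ≥ 75, sorted by total weight:
- B+E: weight 7, value 76
- B+D+E: weight 9, value 91
- C+D+E: weight 11, value 89
- B+C+E: weight 14, value 109
Minimum weight: 7 kg.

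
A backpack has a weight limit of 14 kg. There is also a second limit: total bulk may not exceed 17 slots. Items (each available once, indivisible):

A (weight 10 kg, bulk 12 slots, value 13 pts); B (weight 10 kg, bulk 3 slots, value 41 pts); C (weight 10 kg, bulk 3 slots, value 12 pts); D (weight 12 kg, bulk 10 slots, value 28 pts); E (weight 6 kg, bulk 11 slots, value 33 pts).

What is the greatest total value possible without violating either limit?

Feasible sets respecting both limits:
- B: weight 10, bulk 3, value 41
- E: weight 6, bulk 11, value 33
- D: weight 12, bulk 10, value 28
Best: 41 pts.

41 pts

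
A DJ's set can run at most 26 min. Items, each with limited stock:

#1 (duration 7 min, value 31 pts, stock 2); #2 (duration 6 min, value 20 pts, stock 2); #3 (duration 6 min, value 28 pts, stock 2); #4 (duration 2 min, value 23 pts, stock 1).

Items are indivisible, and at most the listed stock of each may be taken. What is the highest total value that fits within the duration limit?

119 pts

Best selections within duration 26 and stock limits:
- 2×#2 + 2×#3 + 1×#4: duration 26, value 119
- 2×#1 + 2×#3: duration 26, value 118
- 2×#1 + 1×#3 + 1×#4: duration 22, value 113
- 1×#1 + 2×#3 + 1×#4: duration 21, value 110
Best: 119 pts.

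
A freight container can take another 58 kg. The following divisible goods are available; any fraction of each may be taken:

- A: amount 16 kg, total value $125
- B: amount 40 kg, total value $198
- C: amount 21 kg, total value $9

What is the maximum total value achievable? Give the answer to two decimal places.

Take in order of value per unit:
- A (125/16 per unit): all 16 → value 125, running total 125.00
- B (198/40 per unit): all 40 → value 198, running total 323.00
- C (9/21 per unit): 2 of 21 → value 2×9/21 = 0.8571, running total 323.86
Total 323.86.

323.86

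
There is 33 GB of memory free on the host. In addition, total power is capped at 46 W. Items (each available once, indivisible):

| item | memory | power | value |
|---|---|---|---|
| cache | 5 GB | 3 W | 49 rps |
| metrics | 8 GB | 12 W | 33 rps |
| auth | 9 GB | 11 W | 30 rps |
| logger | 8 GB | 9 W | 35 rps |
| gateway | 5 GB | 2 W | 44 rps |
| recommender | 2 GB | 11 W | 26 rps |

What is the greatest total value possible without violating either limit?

187 rps

Feasible sets respecting both limits:
- cache+metrics+logger+gateway+recommender: memory 28, power 37, value 187
- cache+auth+logger+gateway+recommender: memory 29, power 36, value 184
- cache+metrics+auth+gateway+recommender: memory 29, power 39, value 182
- cache+metrics+auth+logger+recommender: memory 32, power 46, value 173
Best: 187 rps.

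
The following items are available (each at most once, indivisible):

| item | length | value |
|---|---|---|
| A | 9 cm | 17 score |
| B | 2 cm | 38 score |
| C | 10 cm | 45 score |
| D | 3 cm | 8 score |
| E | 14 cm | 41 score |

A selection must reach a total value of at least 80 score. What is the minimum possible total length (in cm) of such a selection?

12

Subsets with value ≥ 80, sorted by total length:
- B+C: length 12, value 83
- B+C+D: length 15, value 91
Minimum length: 12 cm.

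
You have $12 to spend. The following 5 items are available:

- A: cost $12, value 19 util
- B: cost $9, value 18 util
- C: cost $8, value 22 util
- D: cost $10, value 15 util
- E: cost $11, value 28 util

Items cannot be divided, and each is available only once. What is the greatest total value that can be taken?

28 util

This is a 0/1 knapsack; check combinations near the capacity.
- E: cost 11, value 28
- C: cost 8, value 22
- A: cost 12, value 19
Best: 28 util.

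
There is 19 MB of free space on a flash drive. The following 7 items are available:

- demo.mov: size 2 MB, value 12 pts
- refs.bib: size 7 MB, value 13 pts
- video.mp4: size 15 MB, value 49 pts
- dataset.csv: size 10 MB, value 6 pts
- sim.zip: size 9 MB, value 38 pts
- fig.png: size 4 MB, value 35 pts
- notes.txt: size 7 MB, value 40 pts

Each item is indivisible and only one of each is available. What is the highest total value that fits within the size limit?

90 pts

Check high-value combinations within 19 MB:
- demo.mov+sim.zip+notes.txt: size 2+9+7=18, value 12+38+40=90
- refs.bib+fig.png+notes.txt: size 7+4+7=18, value 13+35+40=88
- demo.mov+fig.png+notes.txt: size 2+4+7=13, value 12+35+40=87
- demo.mov+sim.zip+fig.png: size 2+9+4=15, value 12+38+35=85
- video.mp4+fig.png: size 15+4=19, value 49+35=84
Best: 90 pts.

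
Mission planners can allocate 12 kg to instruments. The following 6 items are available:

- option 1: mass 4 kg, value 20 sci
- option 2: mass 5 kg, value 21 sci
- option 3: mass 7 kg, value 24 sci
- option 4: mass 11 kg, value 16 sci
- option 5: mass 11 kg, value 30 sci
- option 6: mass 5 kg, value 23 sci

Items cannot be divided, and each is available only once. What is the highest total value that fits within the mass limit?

47 sci

Check high-value combinations within 12 kg:
- option 3+option 6: mass 7+5=12, value 24+23=47
- option 2+option 3: mass 5+7=12, value 21+24=45
- option 2+option 6: mass 5+5=10, value 21+23=44
Best: 47 sci.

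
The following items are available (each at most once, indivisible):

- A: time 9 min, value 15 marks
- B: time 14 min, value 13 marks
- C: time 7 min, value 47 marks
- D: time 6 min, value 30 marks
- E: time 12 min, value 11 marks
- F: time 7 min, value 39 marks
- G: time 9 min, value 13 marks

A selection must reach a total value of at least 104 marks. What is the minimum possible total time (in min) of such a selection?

20

Subsets with value ≥ 104, sorted by total time:
- C+D+F: time 20, value 116
- A+C+D+F: time 29, value 131
- C+D+F+G: time 29, value 129
- A+C+D+G: time 31, value 105
Minimum time: 20 min.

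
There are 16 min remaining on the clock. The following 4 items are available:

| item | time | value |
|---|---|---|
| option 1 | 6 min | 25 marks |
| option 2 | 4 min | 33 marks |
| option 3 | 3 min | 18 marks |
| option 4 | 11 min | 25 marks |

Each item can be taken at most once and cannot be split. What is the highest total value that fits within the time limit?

76 marks

Check high-value combinations within 16 min:
- option 1+option 2+option 3: time 6+4+3=13, value 25+33+18=76
- option 1+option 2: time 6+4=10, value 25+33=58
- option 2+option 4: time 4+11=15, value 33+25=58
- option 2+option 3: time 4+3=7, value 33+18=51
Best: 76 marks.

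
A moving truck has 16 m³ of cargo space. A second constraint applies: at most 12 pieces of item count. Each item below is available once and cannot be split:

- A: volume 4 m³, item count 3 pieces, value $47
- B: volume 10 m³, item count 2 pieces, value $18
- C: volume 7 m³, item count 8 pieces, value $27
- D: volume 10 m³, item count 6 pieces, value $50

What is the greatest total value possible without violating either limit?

Feasible sets respecting both limits:
- A+D: volume 14, item count 9, value 97
- A+C: volume 11, item count 11, value 74
- A+B: volume 14, item count 5, value 65
- D: volume 10, item count 6, value 50
Best: $97.

$97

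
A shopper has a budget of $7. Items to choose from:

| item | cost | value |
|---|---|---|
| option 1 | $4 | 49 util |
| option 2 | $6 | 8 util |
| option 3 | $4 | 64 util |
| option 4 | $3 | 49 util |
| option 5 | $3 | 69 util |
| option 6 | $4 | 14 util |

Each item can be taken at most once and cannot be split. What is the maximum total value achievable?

133 util

This is a 0/1 knapsack; check combinations near the capacity.
- option 3+option 5: cost 4+3=7, value 64+69=133
- option 4+option 5: cost 3+3=6, value 49+69=118
- option 1+option 5: cost 4+3=7, value 49+69=118
- option 3+option 4: cost 4+3=7, value 64+49=113
- option 1+option 4: cost 4+3=7, value 49+49=98
Best: 133 util.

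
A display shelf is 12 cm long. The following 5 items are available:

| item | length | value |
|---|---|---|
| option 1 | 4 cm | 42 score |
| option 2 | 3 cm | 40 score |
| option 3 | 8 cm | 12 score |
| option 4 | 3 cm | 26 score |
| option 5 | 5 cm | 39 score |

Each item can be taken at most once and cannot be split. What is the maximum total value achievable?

121 score

Check high-value combinations within 12 cm:
- option 1+option 2+option 5: length 4+3+5=12, value 42+40+39=121
- option 1+option 2+option 4: length 4+3+3=10, value 42+40+26=108
- option 1+option 4+option 5: length 4+3+5=12, value 42+26+39=107
- option 2+option 4+option 5: length 3+3+5=11, value 40+26+39=105
- option 1+option 2: length 4+3=7, value 42+40=82
Best: 121 score.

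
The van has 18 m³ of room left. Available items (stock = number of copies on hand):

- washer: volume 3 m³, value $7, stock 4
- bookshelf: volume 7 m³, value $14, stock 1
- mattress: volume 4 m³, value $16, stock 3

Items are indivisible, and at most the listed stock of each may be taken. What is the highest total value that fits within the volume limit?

$62

Top feasible selections:
- 2×washer + 3×mattress: volume 18, value 62
- 1×washer + 3×mattress: volume 15, value 55
Best: $62.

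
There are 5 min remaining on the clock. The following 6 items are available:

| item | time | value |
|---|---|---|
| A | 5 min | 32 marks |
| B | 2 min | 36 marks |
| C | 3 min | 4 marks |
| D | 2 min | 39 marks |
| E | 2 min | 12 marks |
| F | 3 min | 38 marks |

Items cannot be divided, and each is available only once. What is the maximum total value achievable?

77 marks

Check high-value combinations within 5 min:
- D+F: time 2+3=5, value 39+38=77
- B+D: time 2+2=4, value 36+39=75
- B+F: time 2+3=5, value 36+38=74
- D+E: time 2+2=4, value 39+12=51
- E+F: time 2+3=5, value 12+38=50
Best: 77 marks.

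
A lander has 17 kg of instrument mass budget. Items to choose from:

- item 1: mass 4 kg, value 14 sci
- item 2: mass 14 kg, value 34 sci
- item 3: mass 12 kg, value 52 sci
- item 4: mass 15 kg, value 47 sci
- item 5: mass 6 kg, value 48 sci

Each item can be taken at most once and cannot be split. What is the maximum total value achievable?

This is a 0/1 knapsack; check combinations near the capacity.
- item 1+item 3: mass 4+12=16, value 14+52=66
- item 1+item 5: mass 4+6=10, value 14+48=62
- item 3: mass 12, value 52
Best: 66 sci.

66 sci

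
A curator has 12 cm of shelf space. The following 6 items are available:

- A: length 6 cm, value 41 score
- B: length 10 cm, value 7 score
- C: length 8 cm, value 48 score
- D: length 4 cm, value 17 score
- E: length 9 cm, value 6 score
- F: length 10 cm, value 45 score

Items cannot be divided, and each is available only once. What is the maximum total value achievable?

This is a 0/1 knapsack; check combinations near the capacity.
- C+D: length 8+4=12, value 48+17=65
- A+D: length 6+4=10, value 41+17=58
- C: length 8, value 48
Best: 65 score.

65 score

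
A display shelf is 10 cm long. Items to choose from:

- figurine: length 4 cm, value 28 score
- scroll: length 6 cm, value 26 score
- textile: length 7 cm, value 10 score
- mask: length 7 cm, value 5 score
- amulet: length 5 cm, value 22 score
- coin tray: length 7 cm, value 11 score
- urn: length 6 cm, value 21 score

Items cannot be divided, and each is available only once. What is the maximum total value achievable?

Check high-value combinations within 10 cm:
- figurine+scroll: length 4+6=10, value 28+26=54
- figurine+amulet: length 4+5=9, value 28+22=50
- figurine+urn: length 4+6=10, value 28+21=49
Best: 54 score.

54 score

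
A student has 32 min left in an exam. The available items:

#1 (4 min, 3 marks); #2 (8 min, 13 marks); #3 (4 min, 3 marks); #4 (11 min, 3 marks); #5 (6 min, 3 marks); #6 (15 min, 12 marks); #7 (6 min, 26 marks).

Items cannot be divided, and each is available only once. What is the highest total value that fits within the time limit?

51 marks

This is a 0/1 knapsack; check combinations near the capacity.
- #2+#6+#7: time 8+15+6=29, value 13+12+26=51
- #1+#2+#3+#5+#7: time 4+8+4+6+6=28, value 3+13+3+3+26=48
- #1+#2+#3+#7: time 4+8+4+6=22, value 3+13+3+26=45
Best: 51 marks.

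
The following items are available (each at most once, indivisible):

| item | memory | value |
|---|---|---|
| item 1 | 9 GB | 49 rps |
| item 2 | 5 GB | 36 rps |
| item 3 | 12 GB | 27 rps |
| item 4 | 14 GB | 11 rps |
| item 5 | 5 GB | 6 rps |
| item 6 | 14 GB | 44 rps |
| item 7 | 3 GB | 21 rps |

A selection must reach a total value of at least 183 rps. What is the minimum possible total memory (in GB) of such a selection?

Subsets with value ≥ 183, sorted by total memory:
- item 1+item 2+item 3+item 5+item 6+item 7: memory 48, value 183
- item 1+item 2+item 3+item 4+item 6+item 7: memory 57, value 188
- item 1+item 2+item 3+item 4+item 5+item 6+item 7: memory 62, value 194
Minimum memory: 48 GB.

48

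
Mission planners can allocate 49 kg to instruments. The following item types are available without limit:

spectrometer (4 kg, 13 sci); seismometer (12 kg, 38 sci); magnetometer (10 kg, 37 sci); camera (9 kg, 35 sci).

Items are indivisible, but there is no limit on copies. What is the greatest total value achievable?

188 sci

Best value-per-unit is camera at 35/9; filling with it alone gives 5×35 = 175.
Optimal mix: 1×spectrometer + 5×camera → mass 49, value 188.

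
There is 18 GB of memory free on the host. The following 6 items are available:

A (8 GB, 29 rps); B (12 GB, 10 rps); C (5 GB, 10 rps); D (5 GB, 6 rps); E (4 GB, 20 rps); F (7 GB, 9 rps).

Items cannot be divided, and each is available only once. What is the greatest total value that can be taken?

59 rps

Check high-value combinations within 18 GB:
- A+C+E: memory 8+5+4=17, value 29+10+20=59
- A+D+E: memory 8+5+4=17, value 29+6+20=55
- A+E: memory 8+4=12, value 29+20=49
Best: 59 rps.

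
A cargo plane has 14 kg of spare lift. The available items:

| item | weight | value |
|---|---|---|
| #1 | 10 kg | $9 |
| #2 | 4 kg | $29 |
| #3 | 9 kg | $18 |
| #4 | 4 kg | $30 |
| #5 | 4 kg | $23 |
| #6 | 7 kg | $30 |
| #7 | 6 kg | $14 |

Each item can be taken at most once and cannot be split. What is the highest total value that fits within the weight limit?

$82

This is a 0/1 knapsack; check combinations near the capacity.
- #2+#4+#5: weight 4+4+4=12, value 29+30+23=82
- #2+#4+#7: weight 4+4+6=14, value 29+30+14=73
- #4+#5+#7: weight 4+4+6=14, value 30+23+14=67
Best: $82.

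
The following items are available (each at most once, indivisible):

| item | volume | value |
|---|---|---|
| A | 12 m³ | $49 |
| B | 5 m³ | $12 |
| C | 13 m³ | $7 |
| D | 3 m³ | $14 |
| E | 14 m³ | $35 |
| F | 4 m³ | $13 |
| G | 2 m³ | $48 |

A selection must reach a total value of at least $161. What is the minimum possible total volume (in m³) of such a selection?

Subsets with value ≥ 161, sorted by total volume:
- A+B+D+E+F+G: volume 40, value 171
- A+C+D+E+F+G: volume 48, value 166
- A+B+C+D+E+G: volume 49, value 165
- A+B+C+E+F+G: volume 50, value 164
Minimum volume: 40 m³.

40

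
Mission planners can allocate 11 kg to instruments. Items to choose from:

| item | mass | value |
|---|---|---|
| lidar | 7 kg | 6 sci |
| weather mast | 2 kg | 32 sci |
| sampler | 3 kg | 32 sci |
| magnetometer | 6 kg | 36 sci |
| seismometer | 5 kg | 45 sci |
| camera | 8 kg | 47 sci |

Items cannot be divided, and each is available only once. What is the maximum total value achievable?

109 sci

Check high-value combinations within 11 kg:
- weather mast+sampler+seismometer: mass 2+3+5=10, value 32+32+45=109
- weather mast+sampler+magnetometer: mass 2+3+6=11, value 32+32+36=100
- magnetometer+seismometer: mass 6+5=11, value 36+45=81
- weather mast+camera: mass 2+8=10, value 32+47=79
- sampler+camera: mass 3+8=11, value 32+47=79
Best: 109 sci.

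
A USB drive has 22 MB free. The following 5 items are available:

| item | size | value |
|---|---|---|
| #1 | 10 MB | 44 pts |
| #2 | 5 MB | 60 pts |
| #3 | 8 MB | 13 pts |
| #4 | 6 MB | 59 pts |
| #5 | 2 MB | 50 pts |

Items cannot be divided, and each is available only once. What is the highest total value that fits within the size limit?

182 pts

Check high-value combinations within 22 MB:
- #2+#3+#4+#5: size 5+8+6+2=21, value 60+13+59+50=182
- #2+#4+#5: size 5+6+2=13, value 60+59+50=169
- #1+#2+#4: size 10+5+6=21, value 44+60+59=163
Best: 182 pts.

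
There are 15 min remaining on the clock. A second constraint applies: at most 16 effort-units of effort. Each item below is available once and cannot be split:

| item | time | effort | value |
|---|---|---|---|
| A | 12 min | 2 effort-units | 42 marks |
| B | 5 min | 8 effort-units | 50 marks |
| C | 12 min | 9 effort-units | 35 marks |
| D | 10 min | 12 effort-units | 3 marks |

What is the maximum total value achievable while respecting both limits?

Feasible sets respecting both limits:
- B: time 5, effort 8, value 50
- A: time 12, effort 2, value 42
- C: time 12, effort 9, value 35
Best: 50 marks.

50 marks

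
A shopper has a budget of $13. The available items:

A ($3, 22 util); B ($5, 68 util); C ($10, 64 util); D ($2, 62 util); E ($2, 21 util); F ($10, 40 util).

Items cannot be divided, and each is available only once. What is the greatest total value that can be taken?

Check high-value combinations within $13:
- A+B+D+E: cost 3+5+2+2=12, value 22+68+62+21=173
- A+B+D: cost 3+5+2=10, value 22+68+62=152
- B+D+E: cost 5+2+2=9, value 68+62+21=151
Best: 173 util.

173 util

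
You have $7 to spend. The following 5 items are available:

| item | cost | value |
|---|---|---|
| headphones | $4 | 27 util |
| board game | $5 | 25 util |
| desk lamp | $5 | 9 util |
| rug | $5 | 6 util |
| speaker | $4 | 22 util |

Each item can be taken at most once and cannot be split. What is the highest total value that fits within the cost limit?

27 util

Check high-value combinations within $7:
- headphones: cost 4, value 27
- board game: cost 5, value 25
- speaker: cost 4, value 22
- desk lamp: cost 5, value 9
- rug: cost 5, value 6
Best: 27 util.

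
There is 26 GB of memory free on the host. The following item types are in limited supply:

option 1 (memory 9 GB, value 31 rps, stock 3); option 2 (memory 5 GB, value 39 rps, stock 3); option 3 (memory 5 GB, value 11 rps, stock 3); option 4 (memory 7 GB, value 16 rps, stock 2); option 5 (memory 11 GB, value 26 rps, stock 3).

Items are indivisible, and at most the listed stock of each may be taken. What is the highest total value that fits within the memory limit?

Best selections within memory 26 and stock limits:
- 1×option 1 + 3×option 2: memory 24, value 148
- 3×option 2 + 1×option 5: memory 26, value 143
Best: 148 rps.

148 rps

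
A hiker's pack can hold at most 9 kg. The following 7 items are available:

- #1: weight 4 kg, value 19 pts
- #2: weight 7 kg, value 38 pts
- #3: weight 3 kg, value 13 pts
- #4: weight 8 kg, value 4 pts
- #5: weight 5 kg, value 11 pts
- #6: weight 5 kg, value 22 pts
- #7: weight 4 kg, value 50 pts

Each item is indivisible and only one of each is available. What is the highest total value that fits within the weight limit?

Check high-value combinations within 9 kg:
- #6+#7: weight 5+4=9, value 22+50=72
- #1+#7: weight 4+4=8, value 19+50=69
- #3+#7: weight 3+4=7, value 13+50=63
- #5+#7: weight 5+4=9, value 11+50=61
Best: 72 pts.

72 pts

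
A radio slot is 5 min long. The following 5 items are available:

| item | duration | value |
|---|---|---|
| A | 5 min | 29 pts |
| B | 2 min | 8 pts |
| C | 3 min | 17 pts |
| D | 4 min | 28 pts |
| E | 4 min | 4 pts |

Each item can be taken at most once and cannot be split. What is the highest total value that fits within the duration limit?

Check high-value combinations within 5 min:
- A: duration 5, value 29
- D: duration 4, value 28
- B+C: duration 2+3=5, value 8+17=25
- C: duration 3, value 17
- B: duration 2, value 8
Best: 29 pts.

29 pts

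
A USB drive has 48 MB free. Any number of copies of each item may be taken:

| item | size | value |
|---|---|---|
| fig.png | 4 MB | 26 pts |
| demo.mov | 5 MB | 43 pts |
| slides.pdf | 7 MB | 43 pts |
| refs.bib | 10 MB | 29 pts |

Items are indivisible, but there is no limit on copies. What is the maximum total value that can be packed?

Best value-per-unit is demo.mov at 43/5; filling with it alone gives 9×43 = 387.
Optimal mix: 2×fig.png + 8×demo.mov → size 48, value 396.

396 pts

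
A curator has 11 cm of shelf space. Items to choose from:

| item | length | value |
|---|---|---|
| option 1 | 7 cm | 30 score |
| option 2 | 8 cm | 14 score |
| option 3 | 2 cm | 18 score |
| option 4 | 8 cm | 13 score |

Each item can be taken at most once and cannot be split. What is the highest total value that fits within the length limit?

48 score

Check high-value combinations within 11 cm:
- option 1+option 3: length 7+2=9, value 30+18=48
- option 2+option 3: length 8+2=10, value 14+18=32
- option 3+option 4: length 2+8=10, value 18+13=31
- option 1: length 7, value 30
- option 3: length 2, value 18
Best: 48 score.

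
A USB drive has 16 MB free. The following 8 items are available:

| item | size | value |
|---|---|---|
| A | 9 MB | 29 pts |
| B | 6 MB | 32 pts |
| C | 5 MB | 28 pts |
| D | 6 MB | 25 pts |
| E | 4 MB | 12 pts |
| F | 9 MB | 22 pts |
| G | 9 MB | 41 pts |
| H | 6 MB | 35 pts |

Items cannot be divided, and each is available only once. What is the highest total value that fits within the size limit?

79 pts

Check high-value combinations within 16 MB:
- B+E+H: size 6+4+6=16, value 32+12+35=79
- G+H: size 9+6=15, value 41+35=76
- C+E+H: size 5+4+6=15, value 28+12+35=75
Best: 79 pts.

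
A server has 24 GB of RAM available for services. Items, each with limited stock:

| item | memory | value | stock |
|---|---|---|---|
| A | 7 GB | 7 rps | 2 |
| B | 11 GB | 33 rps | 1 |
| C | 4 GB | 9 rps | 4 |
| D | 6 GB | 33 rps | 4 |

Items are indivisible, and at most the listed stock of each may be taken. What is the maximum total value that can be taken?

Best selections within memory 24 and stock limits:
- 4×D: memory 24, value 132
- 1×C + 3×D: memory 22, value 108
Best: 132 rps.

132 rps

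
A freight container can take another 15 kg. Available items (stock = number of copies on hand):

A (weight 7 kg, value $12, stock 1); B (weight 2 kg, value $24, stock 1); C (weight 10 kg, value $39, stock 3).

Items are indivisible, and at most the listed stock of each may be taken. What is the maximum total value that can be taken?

$63

Best selections within weight 15 and stock limits:
- 1×B + 1×C: weight 12, value 63
- 1×C: weight 10, value 39
- 1×A + 1×B: weight 9, value 36
- 1×B: weight 2, value 24
Best: $63.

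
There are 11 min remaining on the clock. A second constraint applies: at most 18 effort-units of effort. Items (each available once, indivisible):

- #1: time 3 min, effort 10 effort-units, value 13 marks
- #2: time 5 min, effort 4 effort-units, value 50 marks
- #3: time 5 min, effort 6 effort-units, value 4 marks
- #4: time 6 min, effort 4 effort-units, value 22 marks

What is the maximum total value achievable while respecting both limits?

Feasible sets respecting both limits:
- #2+#4: time 11, effort 8, value 72
- #1+#2: time 8, effort 14, value 63
- #2+#3: time 10, effort 10, value 54
Best: 72 marks.

72 marks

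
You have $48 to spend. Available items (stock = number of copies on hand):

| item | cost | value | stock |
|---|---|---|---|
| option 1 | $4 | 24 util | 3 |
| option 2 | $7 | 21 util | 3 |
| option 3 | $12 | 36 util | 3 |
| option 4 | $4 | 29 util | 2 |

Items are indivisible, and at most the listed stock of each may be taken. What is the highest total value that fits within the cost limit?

208 util

Best selections within cost 48 and stock limits:
- 3×option 1 + 2×option 2 + 1×option 3 + 2×option 4: cost 46, value 208
- 3×option 1 + 2×option 3 + 2×option 4: cost 44, value 202
- 2×option 1 + 1×option 2 + 2×option 3 + 2×option 4: cost 47, value 199
- 3×option 1 + 1×option 2 + 2×option 3 + 1×option 4: cost 47, value 194
Best: 208 util.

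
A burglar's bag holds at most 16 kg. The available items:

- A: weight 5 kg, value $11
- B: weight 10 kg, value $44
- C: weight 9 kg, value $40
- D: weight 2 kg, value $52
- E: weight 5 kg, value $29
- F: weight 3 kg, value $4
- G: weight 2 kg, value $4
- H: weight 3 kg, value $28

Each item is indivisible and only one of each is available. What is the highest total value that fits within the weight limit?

Check high-value combinations within 16 kg:
- B+D+H: weight 10+2+3=15, value 44+52+28=124
- C+D+G+H: weight 9+2+2+3=16, value 40+52+4+28=124
- C+D+E: weight 9+2+5=16, value 40+52+29=121
- C+D+H: weight 9+2+3=14, value 40+52+28=120
- A+D+E+H: weight 5+2+5+3=15, value 11+52+29+28=120
Best: $124.

$124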